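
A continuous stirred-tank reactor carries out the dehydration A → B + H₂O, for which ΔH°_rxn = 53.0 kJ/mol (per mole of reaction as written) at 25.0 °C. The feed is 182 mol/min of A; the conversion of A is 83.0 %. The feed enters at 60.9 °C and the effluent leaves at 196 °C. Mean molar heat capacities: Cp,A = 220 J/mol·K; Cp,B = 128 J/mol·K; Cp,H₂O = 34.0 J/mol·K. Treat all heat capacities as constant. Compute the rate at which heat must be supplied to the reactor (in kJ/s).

Extent of reaction ξ = 0.830 × 182 = 151.06 mol/min
Reaction term: ξ·ΔH°_rxn = 151.06 × 53.0 = 8006.2 kJ/min
Sensible, feed 60.9→25 °C: -1437.4 kJ/min
Outlet flows (mol/min): A 30.94, B 151.06, H₂O 151.06
Sensible, products 25→196 °C: 5348.6 kJ/min
Q = ΔH = 11917 kJ/min = 198.62 kW
Heat supplied = 198.62 kJ/s

Q_in = 199 kJ/s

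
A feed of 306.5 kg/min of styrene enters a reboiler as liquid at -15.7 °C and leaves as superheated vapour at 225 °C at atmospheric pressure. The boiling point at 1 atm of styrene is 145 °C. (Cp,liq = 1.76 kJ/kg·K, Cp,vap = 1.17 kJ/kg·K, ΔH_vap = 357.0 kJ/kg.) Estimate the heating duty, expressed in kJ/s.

Q = 3750 kJ/s

liquid -15.7→145 °C: 282.83 kJ/kg
vaporisation at 145 °C: 357 kJ/kg
vapour 145→225 °C: 93.6 kJ/kg
Δh = 282.83 + 357 + 93.6 = 733.43 kJ/kg
Q = ṁ·Δh = 306.5 kg/min × 733.43 kJ/kg = 224800 kJ/min
|Q| = 3746.6 kW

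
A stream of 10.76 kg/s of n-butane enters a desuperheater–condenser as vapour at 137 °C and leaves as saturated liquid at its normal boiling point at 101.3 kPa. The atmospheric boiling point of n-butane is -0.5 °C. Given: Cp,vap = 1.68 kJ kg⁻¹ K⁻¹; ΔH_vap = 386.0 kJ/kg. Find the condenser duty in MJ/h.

vapour 137→-0.5 °C: -231 kJ/kg
condensation at -0.5 °C: -386 kJ/kg
Δh = -231 + -386 = -617 kJ/kg
Q = ṁ·Δh = 10.76 kg/s × -617 kJ/kg = -6638.9 kJ/s
|Q| = 6638.9 kW = 23900 MJ/h

Q_c = 23900 MJ/h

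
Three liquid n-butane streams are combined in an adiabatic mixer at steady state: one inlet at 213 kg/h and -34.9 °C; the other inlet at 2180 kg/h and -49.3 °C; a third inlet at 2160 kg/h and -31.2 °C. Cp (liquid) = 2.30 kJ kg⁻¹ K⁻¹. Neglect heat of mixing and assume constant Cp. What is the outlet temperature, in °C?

Energy balance with Q = 0: Σ ṁᵢCp,ᵢ(T_out − Tᵢ) = 0
Σ ṁᵢCp,ᵢTᵢ = 213×2.30×-34.9 + 2180×2.30×-49.3 + 2160×2.30×-31.2 = -419290
Σ ṁᵢCp,ᵢ = 213×2.30 + 2180×2.30 + 2160×2.30 = 10472
T_out = -419290 / 10472 = -40.039 °C

T_out = -40.0 °C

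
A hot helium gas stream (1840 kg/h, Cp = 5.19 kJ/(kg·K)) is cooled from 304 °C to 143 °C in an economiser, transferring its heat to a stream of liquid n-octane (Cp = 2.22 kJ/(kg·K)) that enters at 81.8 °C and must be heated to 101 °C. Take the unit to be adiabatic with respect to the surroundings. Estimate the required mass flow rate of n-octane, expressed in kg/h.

ṁ_c = 36100 kg/h

Heat released by hot stream: Q = 1840 × 5.19 × (304 − 143) = 1.5375e+06 kJ/h
Energy balance on cold side (adiabatic exchanger): Q = ṁ_c·Cp_c·(T_c,out − T_c,in)
ṁ_c = 1.5375e+06 / [2.22 × (101 − 81.8)] = 36071 kg/h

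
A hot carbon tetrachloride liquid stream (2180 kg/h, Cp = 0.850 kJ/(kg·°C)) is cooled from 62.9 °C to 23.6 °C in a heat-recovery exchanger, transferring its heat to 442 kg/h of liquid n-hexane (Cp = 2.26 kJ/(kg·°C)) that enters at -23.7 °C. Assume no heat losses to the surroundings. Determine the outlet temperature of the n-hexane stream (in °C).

Heat released by hot stream: Q = 2180 × 0.850 × (62.9 − 23.6) = 72823 kJ/h
Energy balance on cold side (adiabatic exchanger): Q = ṁ_c·Cp_c·(T_c,out − T_c,in)
T_c,out = -23.7 + 72823/(442 × 2.26) = 49.202 °C

T_c,out = 49.2 °C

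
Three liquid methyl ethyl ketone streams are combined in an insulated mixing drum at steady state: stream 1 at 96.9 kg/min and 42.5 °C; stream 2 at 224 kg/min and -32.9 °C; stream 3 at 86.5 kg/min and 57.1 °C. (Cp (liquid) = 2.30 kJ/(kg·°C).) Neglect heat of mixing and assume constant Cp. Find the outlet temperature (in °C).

T_out = 4.14 °C

Energy balance with Q = 0: Σ ṁᵢCp,ᵢ(T_out − Tᵢ) = 0
T_out = Σ ṁᵢCp,ᵢTᵢ / Σ ṁᵢCp,ᵢ
      = 3881.9 / 937.02 = 4.1429 °C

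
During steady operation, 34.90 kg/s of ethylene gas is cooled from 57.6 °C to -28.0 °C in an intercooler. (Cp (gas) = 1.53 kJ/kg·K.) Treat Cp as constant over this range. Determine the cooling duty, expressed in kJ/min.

Q_c = 274000 kJ/min

Q = ṁ·Cp·ΔT = 34.90 × 1.53 × (-28.0 − 57.6) = -4570.8 kJ/s
Cooling duty = 274250 kJ/min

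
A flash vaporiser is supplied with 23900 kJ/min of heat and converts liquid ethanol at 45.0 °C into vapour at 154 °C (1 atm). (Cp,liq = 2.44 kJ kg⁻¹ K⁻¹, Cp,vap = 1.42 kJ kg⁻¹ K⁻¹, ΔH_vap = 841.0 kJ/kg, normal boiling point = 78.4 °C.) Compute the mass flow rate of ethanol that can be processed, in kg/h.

Δh = 2.44×(78.4−45.0) + 841.0 + 1.42×(154−78.4) = 1029.8 kJ/kg
Q = 23900 kJ/min = 398.33 kJ/s = 1.434e+06 kJ/h
ṁ = Q/Δh = 1.434e+06 / 1029.8 = 1392.4 kg/h

ṁ = 1390 kg/h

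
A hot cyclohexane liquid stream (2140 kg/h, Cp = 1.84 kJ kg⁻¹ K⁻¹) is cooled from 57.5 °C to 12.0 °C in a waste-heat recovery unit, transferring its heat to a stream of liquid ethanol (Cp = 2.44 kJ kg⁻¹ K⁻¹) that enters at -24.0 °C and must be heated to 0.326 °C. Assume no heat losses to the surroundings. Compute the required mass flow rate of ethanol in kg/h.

ṁ_c = 3020 kg/h

Heat released by hot stream: Q = 2140 × 1.84 × (57.5 − 12.0) = 179160 kJ/h
Energy balance on cold side (adiabatic exchanger): Q = ṁ_c·Cp_c·(T_c,out − T_c,in)
ṁ_c = 179160 / [2.44 × (0.326 − -24.0)] = 3018.4 kg/h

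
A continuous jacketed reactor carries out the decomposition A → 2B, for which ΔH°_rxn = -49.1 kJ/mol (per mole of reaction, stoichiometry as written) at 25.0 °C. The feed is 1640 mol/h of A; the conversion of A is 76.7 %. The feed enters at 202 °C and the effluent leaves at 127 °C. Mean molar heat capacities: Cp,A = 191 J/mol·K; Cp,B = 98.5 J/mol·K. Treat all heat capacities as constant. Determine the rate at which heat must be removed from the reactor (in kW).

Extent of reaction ξ = 0.767 × 1640 = 1257.9 mol/h
Reaction term: ξ·ΔH°_rxn = 1257.9 × -49.1 = -61762 kJ/h
Sensible, feed 202→25 °C: -55443 kJ/h
Outlet flows (mol/h): A 382.12, B 2515.8
Sensible, products 25→127 °C: 32720 kJ/h
Q = ΔH = -84485 kJ/h = -23.468 kW
Heat removed = 23.468 kW

Q_out = 23.5 kW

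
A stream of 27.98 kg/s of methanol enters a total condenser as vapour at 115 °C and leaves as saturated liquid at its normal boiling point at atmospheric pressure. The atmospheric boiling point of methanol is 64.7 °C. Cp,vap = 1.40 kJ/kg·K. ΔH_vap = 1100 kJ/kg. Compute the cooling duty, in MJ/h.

vapour 115→64.7 °C: -70.42 kJ/kg
condensation at 64.7 °C: -1100 kJ/kg
Δh = -70.42 + -1100 = -1170.4 kJ/kg
Q = ṁ·Δh = 27.98 kg/s × -1170.4 kJ/kg = -32748 kJ/s
|Q| = 32748 kW = 117890 MJ/h

Q_c = 118000 MJ/h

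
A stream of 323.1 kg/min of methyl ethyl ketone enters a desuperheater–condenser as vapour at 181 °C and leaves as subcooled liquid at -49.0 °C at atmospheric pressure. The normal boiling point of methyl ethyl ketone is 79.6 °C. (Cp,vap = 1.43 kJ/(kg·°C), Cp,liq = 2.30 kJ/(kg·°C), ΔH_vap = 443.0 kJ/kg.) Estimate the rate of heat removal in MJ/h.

Q_c = 17100 MJ/h

vapour 181→79.6 °C: -145 kJ/kg
condensation at 79.6 °C: -443 kJ/kg
liquid 79.6→-49.0 °C: -295.78 kJ/kg
Δh = -145 + -443 + -295.78 = -883.78 kJ/kg
Q = ṁ·Δh = 323.1 kg/min × -883.78 kJ/kg = -285550 kJ/min
|Q| = 4759.2 kW = 17133 MJ/h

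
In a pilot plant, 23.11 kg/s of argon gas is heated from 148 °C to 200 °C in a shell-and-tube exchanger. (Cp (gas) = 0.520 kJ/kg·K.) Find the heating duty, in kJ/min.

Q = 37500 kJ/min

Q = ṁ·Cp·ΔT = 23.11 × 0.520 × (200 − 148) = 624.89 kJ/s
Heating duty = 37494 kJ/min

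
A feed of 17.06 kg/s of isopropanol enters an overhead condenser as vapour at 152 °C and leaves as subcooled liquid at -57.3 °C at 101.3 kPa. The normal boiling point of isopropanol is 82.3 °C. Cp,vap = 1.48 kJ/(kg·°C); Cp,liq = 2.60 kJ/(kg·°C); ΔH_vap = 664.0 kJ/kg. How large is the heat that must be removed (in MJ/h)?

Q_c = 69400 MJ/h

vapour 152→82.3 °C: -103.16 kJ/kg
condensation at 82.3 °C: -664 kJ/kg
liquid 82.3→-57.3 °C: -362.96 kJ/kg
Δh = -103.16 + -664 + -362.96 = -1130.1 kJ/kg
Q = ṁ·Δh = 17.06 kg/s × -1130.1 kJ/kg = -19280 kJ/s
|Q| = 19280 kW = 69407 MJ/h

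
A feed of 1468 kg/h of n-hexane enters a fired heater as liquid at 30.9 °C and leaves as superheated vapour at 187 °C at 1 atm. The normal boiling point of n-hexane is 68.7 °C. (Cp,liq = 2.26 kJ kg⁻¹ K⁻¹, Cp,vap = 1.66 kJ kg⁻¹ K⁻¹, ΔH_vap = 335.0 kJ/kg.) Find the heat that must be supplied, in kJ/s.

Q = 252 kJ/s

liquid 30.9→68.7 °C: 85.428 kJ/kg
vaporisation at 68.7 °C: 335 kJ/kg
vapour 68.7→187 °C: 196.38 kJ/kg
Δh = 85.428 + 335 + 196.38 = 616.81 kJ/kg
Q = ṁ·Δh = 1468 kg/h × 616.81 kJ/kg = 905470 kJ/h
|Q| = 251.52 kW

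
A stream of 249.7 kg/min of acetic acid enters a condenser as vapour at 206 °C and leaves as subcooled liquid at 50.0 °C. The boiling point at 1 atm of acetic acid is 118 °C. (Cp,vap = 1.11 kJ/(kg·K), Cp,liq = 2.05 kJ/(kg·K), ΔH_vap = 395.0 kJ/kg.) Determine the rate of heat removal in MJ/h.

vapour 206→118 °C: -97.68 kJ/kg
condensation at 118 °C: -395 kJ/kg
liquid 118→50.0 °C: -139.4 kJ/kg
Δh = -97.68 + -395 + -139.4 = -632.08 kJ/kg
Q = ṁ·Δh = 249.7 kg/min × -632.08 kJ/kg = -157830 kJ/min
|Q| = 2630.5 kW = 9469.8 MJ/h

Q_c = 9470 MJ/h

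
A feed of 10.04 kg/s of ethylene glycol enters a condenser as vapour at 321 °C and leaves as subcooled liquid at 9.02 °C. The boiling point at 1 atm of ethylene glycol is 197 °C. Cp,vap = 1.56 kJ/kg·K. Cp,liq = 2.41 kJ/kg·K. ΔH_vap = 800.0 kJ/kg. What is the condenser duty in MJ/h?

Q_c = 52300 MJ/h

vapour 321→197 °C: -193.44 kJ/kg
condensation at 197 °C: -800 kJ/kg
liquid 197→9.02 °C: -453.03 kJ/kg
Δh = -193.44 + -800 + -453.03 = -1446.5 kJ/kg
Q = ṁ·Δh = 10.04 kg/s × -1446.5 kJ/kg = -14523 kJ/s
|Q| = 14523 kW = 52281 MJ/h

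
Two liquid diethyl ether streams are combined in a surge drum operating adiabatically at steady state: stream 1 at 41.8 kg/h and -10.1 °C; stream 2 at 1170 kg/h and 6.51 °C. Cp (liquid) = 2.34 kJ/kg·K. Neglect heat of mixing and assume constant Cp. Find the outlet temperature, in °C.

No heat crosses the boundary, so H_out = H_in.
T_out = Σ ṁᵢCp,ᵢTᵢ / Σ ṁᵢCp,ᵢ
      = 16835 / 2835.6 = 5.9371 °C

T_out = 5.94 °C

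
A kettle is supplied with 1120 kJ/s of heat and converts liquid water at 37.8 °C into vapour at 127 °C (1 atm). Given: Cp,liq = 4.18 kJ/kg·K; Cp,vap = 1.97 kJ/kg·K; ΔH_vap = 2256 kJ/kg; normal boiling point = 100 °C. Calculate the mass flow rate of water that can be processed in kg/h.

Δh = 4.18×(100−37.8) + 2256 + 1.97×(127−100) = 2569.2 kJ/kg
Q = 1120 kJ/s = 1120 kJ/s = 4.032e+06 kJ/h
ṁ = Q/Δh = 4.032e+06 / 2569.2 = 1569.4 kg/h

ṁ = 1570 kg/h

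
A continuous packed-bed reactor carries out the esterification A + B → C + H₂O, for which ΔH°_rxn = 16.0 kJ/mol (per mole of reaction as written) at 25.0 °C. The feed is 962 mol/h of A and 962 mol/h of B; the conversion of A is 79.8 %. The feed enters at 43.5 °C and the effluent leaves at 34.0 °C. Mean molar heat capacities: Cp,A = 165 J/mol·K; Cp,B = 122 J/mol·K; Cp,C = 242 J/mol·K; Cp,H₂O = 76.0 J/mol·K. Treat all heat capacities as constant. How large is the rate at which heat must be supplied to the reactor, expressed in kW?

Q_in = 2.74 kW

Extent of reaction ξ = 0.798 × 962 = 767.68 mol/h
Reaction term: ξ·ΔH°_rxn = 767.68 × 16.0 = 12283 kJ/h
Sensible, feed 43.5→25 °C: -5107.7 kJ/h
Outlet flows (mol/h): A 194.32, B 194.32, C 767.68, H₂O 767.68
Sensible, products 25→34.0 °C: 2699 kJ/h
Q = ΔH = 9874.1 kJ/h = 2.7428 kW
Heat supplied = 2.7428 kW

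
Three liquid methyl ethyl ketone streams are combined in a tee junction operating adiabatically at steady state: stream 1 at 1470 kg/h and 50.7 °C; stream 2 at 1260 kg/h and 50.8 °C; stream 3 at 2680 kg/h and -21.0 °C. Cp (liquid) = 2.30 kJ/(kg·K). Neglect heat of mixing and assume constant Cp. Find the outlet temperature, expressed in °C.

Energy balance with Q = 0: Σ ṁᵢCp,ᵢ(T_out − Tᵢ) = 0
Σ ṁᵢCp,ᵢTᵢ = 1470×2.30×50.7 + 1260×2.30×50.8 + 2680×2.30×-21.0 = 189190
Σ ṁᵢCp,ᵢ = 1470×2.30 + 1260×2.30 + 2680×2.30 = 12443
T_out = 189190 / 12443 = 15.205 °C

T_out = 15.2 °C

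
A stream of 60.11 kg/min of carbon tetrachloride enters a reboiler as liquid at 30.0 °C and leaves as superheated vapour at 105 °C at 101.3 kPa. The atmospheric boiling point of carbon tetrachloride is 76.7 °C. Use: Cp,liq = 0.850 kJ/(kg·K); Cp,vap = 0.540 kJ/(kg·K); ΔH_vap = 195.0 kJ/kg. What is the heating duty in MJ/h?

Q = 902 MJ/h

liquid 30.0→76.7 °C: 39.695 kJ/kg
vaporisation at 76.7 °C: 195 kJ/kg
vapour 76.7→105 °C: 15.282 kJ/kg
Δh = 39.695 + 195 + 15.282 = 249.98 kJ/kg
Q = ṁ·Δh = 60.11 kg/min × 249.98 kJ/kg = 15026 kJ/min
|Q| = 250.44 kW = 901.57 MJ/h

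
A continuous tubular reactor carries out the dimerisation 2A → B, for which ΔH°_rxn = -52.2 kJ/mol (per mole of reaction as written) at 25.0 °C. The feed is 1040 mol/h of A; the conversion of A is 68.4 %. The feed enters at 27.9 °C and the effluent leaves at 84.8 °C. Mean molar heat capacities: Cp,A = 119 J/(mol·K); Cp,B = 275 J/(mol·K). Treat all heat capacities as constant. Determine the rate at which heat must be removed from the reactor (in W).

Q_out = 2980 W

Extent of reaction ξ = 0.684 × 1040 / 2 = 355.68 mol/h
Reaction term: ξ·ΔH°_rxn = 355.68 × -52.2 = -18566 kJ/h
Sensible, feed 27.9→25 °C: -358.9 kJ/h
Outlet flows (mol/h): A 328.64, B 355.68
Sensible, products 25→84.8 °C: 8187.8 kJ/h
Q = ΔH = -10738 kJ/h = -2.9827 kW
Heat removed = 2982.7 W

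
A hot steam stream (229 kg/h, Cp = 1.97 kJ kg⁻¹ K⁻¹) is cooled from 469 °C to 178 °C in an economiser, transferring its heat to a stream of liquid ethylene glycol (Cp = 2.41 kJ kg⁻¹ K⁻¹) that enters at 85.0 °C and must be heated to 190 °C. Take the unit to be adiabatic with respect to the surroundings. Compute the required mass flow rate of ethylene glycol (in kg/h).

ṁ_c = 519 kg/h

Heat released by hot stream: Q = 229 × 1.97 × (469 − 178) = 131280 kJ/h
Energy balance on cold side (adiabatic exchanger): Q = ṁ_c·Cp_c·(T_c,out − T_c,in)
ṁ_c = 131280 / [2.41 × (190 − 85.0)] = 518.79 kg/h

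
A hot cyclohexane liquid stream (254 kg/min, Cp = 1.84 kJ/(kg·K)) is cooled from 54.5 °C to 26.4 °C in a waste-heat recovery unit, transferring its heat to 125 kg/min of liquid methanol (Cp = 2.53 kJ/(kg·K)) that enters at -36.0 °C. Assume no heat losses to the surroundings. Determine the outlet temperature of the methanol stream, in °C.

T_c,out = 5.53 °C

Heat released by hot stream: Q = 254 × 1.84 × (54.5 − 26.4) = 13133 kJ/min
Energy balance on cold side (adiabatic exchanger): Q = ṁ_c·Cp_c·(T_c,out − T_c,in)
T_c,out = -36.0 + 13133/(125 × 2.53) = 5.5267 °C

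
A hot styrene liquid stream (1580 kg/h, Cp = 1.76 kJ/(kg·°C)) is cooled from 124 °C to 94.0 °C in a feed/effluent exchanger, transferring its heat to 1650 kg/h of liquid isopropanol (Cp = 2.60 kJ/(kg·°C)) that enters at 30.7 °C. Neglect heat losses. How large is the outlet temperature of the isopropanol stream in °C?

Heat released by hot stream: Q = 1580 × 1.76 × (124 − 94.0) = 83424 kJ/h
Energy balance on cold side (adiabatic exchanger): Q = ṁ_c·Cp_c·(T_c,out − T_c,in)
T_c,out = 30.7 + 83424/(1650 × 2.60) = 50.146 °C

T_c,out = 50.1 °C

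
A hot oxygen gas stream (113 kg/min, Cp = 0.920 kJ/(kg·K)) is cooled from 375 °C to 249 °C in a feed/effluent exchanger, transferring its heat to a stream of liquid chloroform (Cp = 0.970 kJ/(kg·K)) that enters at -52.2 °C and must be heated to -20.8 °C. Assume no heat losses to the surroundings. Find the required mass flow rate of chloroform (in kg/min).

ṁ_c = 430 kg/min

Heat released by hot stream: Q = 113 × 0.920 × (375 − 249) = 13099 kJ/min
Energy balance on cold side (adiabatic exchanger): Q = ṁ_c·Cp_c·(T_c,out − T_c,in)
ṁ_c = 13099 / [0.970 × (-20.8 − -52.2)] = 430.07 kg/min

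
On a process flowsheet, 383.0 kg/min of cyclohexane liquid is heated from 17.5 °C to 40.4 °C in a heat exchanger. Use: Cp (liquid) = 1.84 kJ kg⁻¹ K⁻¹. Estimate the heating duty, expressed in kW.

Q = ṁ·Cp·ΔT = 383.0 × 1.84 × (40.4 − 17.5) = 16138 kJ/min
Converting: 16138 / 60 s = 268.97 kW

Q = 269 kW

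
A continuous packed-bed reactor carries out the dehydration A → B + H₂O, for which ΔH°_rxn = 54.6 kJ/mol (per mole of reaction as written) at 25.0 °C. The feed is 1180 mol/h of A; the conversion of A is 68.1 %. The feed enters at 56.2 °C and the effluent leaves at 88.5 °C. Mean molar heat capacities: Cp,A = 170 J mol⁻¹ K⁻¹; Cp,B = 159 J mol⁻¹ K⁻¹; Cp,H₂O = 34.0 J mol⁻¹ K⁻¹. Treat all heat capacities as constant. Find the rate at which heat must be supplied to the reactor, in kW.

Q_in = 14.3 kW

Extent of reaction ξ = 0.681 × 1180 = 803.58 mol/h
Reaction term: ξ·ΔH°_rxn = 803.58 × 54.6 = 43875 kJ/h
Sensible, feed 56.2→25 °C: -6258.7 kJ/h
Outlet flows (mol/h): A 376.42, B 803.58, H₂O 803.58
Sensible, products 25→88.5 °C: 13912 kJ/h
Q = ΔH = 51528 kJ/h = 14.313 kW
Heat supplied = 14.313 kW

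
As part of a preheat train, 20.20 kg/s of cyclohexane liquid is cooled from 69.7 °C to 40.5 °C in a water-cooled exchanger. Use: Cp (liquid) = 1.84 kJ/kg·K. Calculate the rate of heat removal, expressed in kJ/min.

Q_c = 65100 kJ/min

Q = ṁ·Cp·ΔT = 20.20 × 1.84 × (40.5 − 69.7) = -1085.3 kJ/s
Cooling duty = 65118 kJ/min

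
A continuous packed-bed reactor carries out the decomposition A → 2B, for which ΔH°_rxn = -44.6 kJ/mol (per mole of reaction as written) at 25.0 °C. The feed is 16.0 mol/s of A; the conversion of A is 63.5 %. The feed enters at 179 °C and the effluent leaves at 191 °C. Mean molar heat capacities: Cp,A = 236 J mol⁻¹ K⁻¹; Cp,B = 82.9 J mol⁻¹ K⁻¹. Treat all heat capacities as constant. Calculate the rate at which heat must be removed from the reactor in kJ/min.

Extent of reaction ξ = 0.635 × 16.0 = 10.16 mol/s
Reaction term: ξ·ΔH°_rxn = 10.16 × -44.6 = -453.14 kJ/s
Sensible, feed 179→25 °C: -581.5 kJ/s
Outlet flows (mol/s): A 5.84, B 20.32
Sensible, products 25→191 °C: 508.42 kJ/s
Q = ΔH = -526.22 kJ/s = -526.22 kW
Heat removed = 31573 kJ/min

Q_out = 31600 kJ/min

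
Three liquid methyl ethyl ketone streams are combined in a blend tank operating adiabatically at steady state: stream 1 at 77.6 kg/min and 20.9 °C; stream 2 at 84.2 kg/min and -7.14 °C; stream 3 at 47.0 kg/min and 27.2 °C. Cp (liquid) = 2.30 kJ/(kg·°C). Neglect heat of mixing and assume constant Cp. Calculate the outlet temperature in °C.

Energy balance with Q = 0: Σ ṁᵢCp,ᵢ(T_out − Tᵢ) = 0
T_out = Σ ṁᵢCp,ᵢTᵢ / Σ ṁᵢCp,ᵢ
      = 5287.8 / 480.24 = 11.011 °C

T_out = 11.0 °C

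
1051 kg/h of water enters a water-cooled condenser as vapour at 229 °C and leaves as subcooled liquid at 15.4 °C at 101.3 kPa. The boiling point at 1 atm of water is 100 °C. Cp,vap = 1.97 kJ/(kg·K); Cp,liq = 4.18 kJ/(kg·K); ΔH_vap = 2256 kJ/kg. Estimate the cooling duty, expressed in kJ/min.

vapour 229→100 °C: -254.13 kJ/kg
condensation at 100 °C: -2256 kJ/kg
liquid 100→15.4 °C: -353.63 kJ/kg
Δh = -254.13 + -2256 + -353.63 = -2863.8 kJ/kg
Q = ṁ·Δh = 1051 kg/h × -2863.8 kJ/kg = -3.0098e+06 kJ/h
|Q| = 836.06 kW = 50163 kJ/min

Q_c = 50200 kJ/min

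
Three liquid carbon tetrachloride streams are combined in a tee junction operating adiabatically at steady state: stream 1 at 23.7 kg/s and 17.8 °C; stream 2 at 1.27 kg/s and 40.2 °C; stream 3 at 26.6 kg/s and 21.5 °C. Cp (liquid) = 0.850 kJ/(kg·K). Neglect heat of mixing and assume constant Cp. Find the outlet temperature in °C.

No heat crosses the boundary, so H_out = H_in.
Σ ṁᵢCp,ᵢTᵢ = 23.7×0.850×17.8 + 1.27×0.850×40.2 + 26.6×0.850×21.5 = 888.09
Σ ṁᵢCp,ᵢ = 23.7×0.850 + 1.27×0.850 + 26.6×0.850 = 43.834
T_out = 888.09 / 43.834 = 20.26 °C

T_out = 20.3 °C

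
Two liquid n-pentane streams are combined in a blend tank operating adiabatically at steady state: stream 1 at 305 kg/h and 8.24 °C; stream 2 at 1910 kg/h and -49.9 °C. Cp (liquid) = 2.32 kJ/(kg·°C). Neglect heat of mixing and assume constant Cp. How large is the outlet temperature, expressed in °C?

T_out = -41.9 °C

Adiabatic, steady state ⇒ Σ ṁᵢCp,ᵢ(T_out − Tᵢ) = 0
T_out = Σ ṁᵢCp,ᵢTᵢ / Σ ṁᵢCp,ᵢ
      = -215290 / 5138.8 = -41.894 °C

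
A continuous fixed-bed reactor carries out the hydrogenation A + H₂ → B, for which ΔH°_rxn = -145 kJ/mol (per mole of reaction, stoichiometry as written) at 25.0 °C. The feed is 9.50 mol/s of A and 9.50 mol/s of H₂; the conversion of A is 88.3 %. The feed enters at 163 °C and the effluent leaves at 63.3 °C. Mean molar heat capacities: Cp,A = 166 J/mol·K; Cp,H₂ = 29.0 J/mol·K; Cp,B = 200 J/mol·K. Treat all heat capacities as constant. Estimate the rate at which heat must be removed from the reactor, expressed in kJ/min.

Extent of reaction ξ = 0.883 × 9.50 = 8.3885 mol/s
Reaction term: ξ·ΔH°_rxn = 8.3885 × -145 = -1216.3 kJ/s
Sensible, feed 163→25 °C: -255.65 kJ/s
Outlet flows (mol/s): A 1.1115, H₂ 1.1115, B 8.3885
Sensible, products 25→63.3 °C: 72.557 kJ/s
Q = ΔH = -1399.4 kJ/s = -1399.4 kW
Heat removed = 83965 kJ/min

Q_out = 84000 kJ/min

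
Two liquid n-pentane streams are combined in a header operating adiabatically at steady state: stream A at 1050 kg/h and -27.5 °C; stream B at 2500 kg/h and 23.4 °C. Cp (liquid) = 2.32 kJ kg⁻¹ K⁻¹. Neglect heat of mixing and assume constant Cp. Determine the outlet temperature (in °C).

T_out = 8.35 °C

Adiabatic, steady state ⇒ Σ ṁᵢCp,ᵢ(T_out − Tᵢ) = 0
Σ ṁᵢCp,ᵢTᵢ = 1050×2.32×-27.5 + 2500×2.32×23.4 = 68730
Σ ṁᵢCp,ᵢ = 1050×2.32 + 2500×2.32 = 8236
T_out = 68730 / 8236 = 8.3451 °C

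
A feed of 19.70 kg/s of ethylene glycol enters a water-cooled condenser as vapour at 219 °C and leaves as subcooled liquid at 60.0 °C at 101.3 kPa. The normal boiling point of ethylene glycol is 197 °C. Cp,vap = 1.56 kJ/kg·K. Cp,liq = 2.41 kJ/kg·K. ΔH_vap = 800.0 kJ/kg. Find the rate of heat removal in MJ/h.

Q_c = 82600 MJ/h

vapour 219→197 °C: -34.32 kJ/kg
condensation at 197 °C: -800 kJ/kg
liquid 197→60.0 °C: -330.17 kJ/kg
Δh = -34.32 + -800 + -330.17 = -1164.5 kJ/kg
Q = ṁ·Δh = 19.70 kg/s × -1164.5 kJ/kg = -22940 kJ/s
|Q| = 22940 kW = 82586 MJ/h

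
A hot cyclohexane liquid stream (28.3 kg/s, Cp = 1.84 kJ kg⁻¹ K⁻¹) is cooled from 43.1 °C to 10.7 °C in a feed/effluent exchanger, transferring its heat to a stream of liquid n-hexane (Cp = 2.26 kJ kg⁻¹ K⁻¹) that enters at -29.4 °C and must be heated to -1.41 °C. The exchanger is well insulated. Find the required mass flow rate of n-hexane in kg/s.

ṁ_c = 26.7 kg/s

Heat released by hot stream: Q = 28.3 × 1.84 × (43.1 − 10.7) = 1687.1 kJ/s
Energy balance on cold side (adiabatic exchanger): Q = ṁ_c·Cp_c·(T_c,out − T_c,in)
ṁ_c = 1687.1 / [2.26 × (-1.41 − -29.4)] = 26.671 kg/s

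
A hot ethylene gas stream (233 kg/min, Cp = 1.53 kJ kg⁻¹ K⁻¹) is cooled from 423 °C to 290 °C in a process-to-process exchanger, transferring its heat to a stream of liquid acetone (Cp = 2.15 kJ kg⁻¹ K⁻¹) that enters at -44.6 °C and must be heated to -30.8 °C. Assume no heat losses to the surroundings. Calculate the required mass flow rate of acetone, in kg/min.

ṁ_c = 1600 kg/min

Heat released by hot stream: Q = 233 × 1.53 × (423 − 290) = 47413 kJ/min
Energy balance on cold side (adiabatic exchanger): Q = ṁ_c·Cp_c·(T_c,out − T_c,in)
ṁ_c = 47413 / [2.15 × (-30.8 − -44.6)] = 1598 kg/min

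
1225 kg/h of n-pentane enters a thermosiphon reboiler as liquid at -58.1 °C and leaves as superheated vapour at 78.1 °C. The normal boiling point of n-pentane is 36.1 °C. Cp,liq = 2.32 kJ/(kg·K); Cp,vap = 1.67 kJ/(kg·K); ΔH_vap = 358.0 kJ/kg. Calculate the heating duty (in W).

Q = 220000 W

liquid -58.1→36.1 °C: 218.54 kJ/kg
vaporisation at 36.1 °C: 358 kJ/kg
vapour 36.1→78.1 °C: 70.14 kJ/kg
Δh = 218.54 + 358 + 70.14 = 646.68 kJ/kg
Q = ṁ·Δh = 1225 kg/h × 646.68 kJ/kg = 792190 kJ/h
|Q| = 220.05 kW = 220050 W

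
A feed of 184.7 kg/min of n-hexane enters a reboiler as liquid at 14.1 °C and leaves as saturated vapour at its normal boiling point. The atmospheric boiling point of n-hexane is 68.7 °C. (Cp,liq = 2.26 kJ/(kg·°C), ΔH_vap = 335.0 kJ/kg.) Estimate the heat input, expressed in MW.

Q = 1.41 MW

liquid 14.1→68.7 °C: 123.4 kJ/kg
vaporisation at 68.7 °C: 335 kJ/kg
Δh = 123.4 + 335 = 458.4 kJ/kg
Q = ṁ·Δh = 184.7 kg/min × 458.4 kJ/kg = 84666 kJ/min
|Q| = 1411.1 kW = 1.4111 MW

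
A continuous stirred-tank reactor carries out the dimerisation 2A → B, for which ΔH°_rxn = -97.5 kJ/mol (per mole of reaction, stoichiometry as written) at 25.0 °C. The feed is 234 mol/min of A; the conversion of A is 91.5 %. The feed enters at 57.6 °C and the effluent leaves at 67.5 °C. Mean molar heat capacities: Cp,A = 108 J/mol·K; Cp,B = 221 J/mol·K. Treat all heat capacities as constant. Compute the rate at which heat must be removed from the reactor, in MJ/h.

Extent of reaction ξ = 0.915 × 234 / 2 = 107.06 mol/min
Reaction term: ξ·ΔH°_rxn = 107.06 × -97.5 = -10438 kJ/min
Sensible, feed 57.6→25 °C: -823.87 kJ/min
Outlet flows (mol/min): A 19.89, B 107.06
Sensible, products 25→67.5 °C: 1096.8 kJ/min
Q = ΔH = -10165 kJ/min = -169.42 kW
Heat removed = 609.9 MJ/h

Q_out = 610 MJ/h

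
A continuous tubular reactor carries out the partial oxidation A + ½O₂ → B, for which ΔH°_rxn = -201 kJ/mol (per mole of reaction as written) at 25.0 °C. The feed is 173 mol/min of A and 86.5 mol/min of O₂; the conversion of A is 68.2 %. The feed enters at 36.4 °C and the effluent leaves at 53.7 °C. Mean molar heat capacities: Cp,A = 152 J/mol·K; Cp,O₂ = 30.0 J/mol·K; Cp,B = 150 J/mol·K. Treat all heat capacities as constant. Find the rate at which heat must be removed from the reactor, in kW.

Extent of reaction ξ = 0.682 × 173 = 117.99 mol/min
Reaction term: ξ·ΔH°_rxn = 117.99 × -201 = -23715 kJ/min
Sensible, feed 36.4→25 °C: -329.36 kJ/min
Outlet flows (mol/min): A 55.014, O₂ 27.507, B 117.99
Sensible, products 25→53.7 °C: 771.61 kJ/min
Q = ΔH = -23273 kJ/min = -387.88 kW
Heat removed = 387.88 kW

Q_out = 388 kW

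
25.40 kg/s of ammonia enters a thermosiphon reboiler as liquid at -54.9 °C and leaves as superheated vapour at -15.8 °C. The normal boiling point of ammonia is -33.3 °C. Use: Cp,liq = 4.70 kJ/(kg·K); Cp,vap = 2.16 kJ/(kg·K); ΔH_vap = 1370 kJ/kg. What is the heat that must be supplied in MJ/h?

liquid -54.9→-33.3 °C: 101.52 kJ/kg
vaporisation at -33.3 °C: 1370 kJ/kg
vapour -33.3→-15.8 °C: 37.8 kJ/kg
Δh = 101.52 + 1370 + 37.8 = 1509.3 kJ/kg
Q = ṁ·Δh = 25.40 kg/s × 1509.3 kJ/kg = 38337 kJ/s
|Q| = 38337 kW = 138010 MJ/h

Q = 138000 MJ/h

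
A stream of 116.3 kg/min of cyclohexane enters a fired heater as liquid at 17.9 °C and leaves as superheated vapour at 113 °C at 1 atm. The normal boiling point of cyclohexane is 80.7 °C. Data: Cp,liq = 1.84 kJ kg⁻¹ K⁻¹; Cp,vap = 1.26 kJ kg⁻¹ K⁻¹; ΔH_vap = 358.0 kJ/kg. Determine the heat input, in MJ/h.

liquid 17.9→80.7 °C: 115.55 kJ/kg
vaporisation at 80.7 °C: 358 kJ/kg
vapour 80.7→113 °C: 40.698 kJ/kg
Δh = 115.55 + 358 + 40.698 = 514.25 kJ/kg
Q = ṁ·Δh = 116.3 kg/min × 514.25 kJ/kg = 59807 kJ/min
|Q| = 996.79 kW = 3588.4 MJ/h

Q = 3590 MJ/h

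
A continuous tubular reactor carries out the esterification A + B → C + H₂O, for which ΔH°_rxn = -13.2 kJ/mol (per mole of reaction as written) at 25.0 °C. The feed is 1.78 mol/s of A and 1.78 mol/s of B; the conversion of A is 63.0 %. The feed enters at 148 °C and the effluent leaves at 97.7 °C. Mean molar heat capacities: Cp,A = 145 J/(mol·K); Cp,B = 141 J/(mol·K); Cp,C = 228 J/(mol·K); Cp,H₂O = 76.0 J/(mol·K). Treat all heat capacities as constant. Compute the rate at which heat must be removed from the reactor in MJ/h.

Q_out = 140 MJ/h

Extent of reaction ξ = 0.630 × 1.78 = 1.1214 mol/s
Reaction term: ξ·ΔH°_rxn = 1.1214 × -13.2 = -14.802 kJ/s
Sensible, feed 148→25 °C: -62.617 kJ/s
Outlet flows (mol/s): A 0.6586, B 0.6586, C 1.1214, H₂O 1.1214
Sensible, products 25→97.7 °C: 38.478 kJ/s
Q = ΔH = -38.942 kJ/s = -38.942 kW
Heat removed = 140.19 MJ/h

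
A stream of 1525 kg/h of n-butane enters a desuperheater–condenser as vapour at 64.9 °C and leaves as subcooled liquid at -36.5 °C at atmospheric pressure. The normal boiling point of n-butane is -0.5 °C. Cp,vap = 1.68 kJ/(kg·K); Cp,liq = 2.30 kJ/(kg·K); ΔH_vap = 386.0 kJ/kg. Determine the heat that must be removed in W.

vapour 64.9→-0.5 °C: -109.87 kJ/kg
condensation at -0.5 °C: -386 kJ/kg
liquid -0.5→-36.5 °C: -82.8 kJ/kg
Δh = -109.87 + -386 + -82.8 = -578.67 kJ/kg
Q = ṁ·Δh = 1525 kg/h × -578.67 kJ/kg = -882470 kJ/h
|Q| = 245.13 kW = 245130 W

Q_c = 245000 W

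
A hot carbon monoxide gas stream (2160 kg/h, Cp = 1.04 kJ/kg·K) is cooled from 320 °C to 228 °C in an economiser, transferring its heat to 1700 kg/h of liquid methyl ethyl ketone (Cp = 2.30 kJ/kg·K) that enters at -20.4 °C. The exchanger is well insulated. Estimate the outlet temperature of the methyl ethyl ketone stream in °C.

Heat released by hot stream: Q = 2160 × 1.04 × (320 − 228) = 206670 kJ/h
Energy balance on cold side (adiabatic exchanger): Q = ṁ_c·Cp_c·(T_c,out − T_c,in)
T_c,out = -20.4 + 206670/(1700 × 2.30) = 32.456 °C

T_c,out = 32.5 °C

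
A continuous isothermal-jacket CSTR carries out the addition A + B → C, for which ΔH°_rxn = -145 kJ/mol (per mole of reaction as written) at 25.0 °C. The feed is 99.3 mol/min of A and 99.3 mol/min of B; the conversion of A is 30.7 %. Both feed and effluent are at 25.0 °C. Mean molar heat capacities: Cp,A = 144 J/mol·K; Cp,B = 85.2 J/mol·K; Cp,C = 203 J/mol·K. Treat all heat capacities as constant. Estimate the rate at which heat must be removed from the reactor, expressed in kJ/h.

Extent of reaction ξ = 0.307 × 99.3 = 30.485 mol/min
Reaction term: ξ·ΔH°_rxn = 30.485 × -145 = -4420.3 kJ/min
Q = ΔH = -4420.3 kJ/min = -73.672 kW
Heat removed = 265220 kJ/h

Q_out = 265000 kJ/h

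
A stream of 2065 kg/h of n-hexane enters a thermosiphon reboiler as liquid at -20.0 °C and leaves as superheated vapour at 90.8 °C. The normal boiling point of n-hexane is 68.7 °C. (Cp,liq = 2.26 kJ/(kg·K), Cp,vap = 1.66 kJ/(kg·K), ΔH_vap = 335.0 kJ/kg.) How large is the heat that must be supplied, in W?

liquid -20.0→68.7 °C: 200.46 kJ/kg
vaporisation at 68.7 °C: 335 kJ/kg
vapour 68.7→90.8 °C: 36.686 kJ/kg
Δh = 200.46 + 335 + 36.686 = 572.15 kJ/kg
Q = ṁ·Δh = 2065 kg/h × 572.15 kJ/kg = 1.1815e+06 kJ/h
|Q| = 328.19 kW = 328190 W

Q = 328000 W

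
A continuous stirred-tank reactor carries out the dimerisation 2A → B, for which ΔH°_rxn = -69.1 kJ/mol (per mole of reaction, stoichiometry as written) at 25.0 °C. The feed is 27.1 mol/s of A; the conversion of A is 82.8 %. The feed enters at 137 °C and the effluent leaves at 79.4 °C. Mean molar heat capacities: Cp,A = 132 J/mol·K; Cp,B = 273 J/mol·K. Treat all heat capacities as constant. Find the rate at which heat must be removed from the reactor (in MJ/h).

Extent of reaction ξ = 0.828 × 27.1 / 2 = 11.219 mol/s
Reaction term: ξ·ΔH°_rxn = 11.219 × -69.1 = -775.26 kJ/s
Sensible, feed 137→25 °C: -400.65 kJ/s
Outlet flows (mol/s): A 4.6612, B 11.219
Sensible, products 25→79.4 °C: 200.09 kJ/s
Q = ΔH = -975.81 kJ/s = -975.81 kW
Heat removed = 3512.9 MJ/h

Q_out = 3510 MJ/h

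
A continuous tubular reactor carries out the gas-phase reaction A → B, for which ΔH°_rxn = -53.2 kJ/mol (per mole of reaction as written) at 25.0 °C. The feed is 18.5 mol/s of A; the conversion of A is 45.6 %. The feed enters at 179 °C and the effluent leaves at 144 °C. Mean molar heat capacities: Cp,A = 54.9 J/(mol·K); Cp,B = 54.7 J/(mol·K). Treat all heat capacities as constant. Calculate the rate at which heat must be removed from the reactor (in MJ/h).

Q_out = 1740 MJ/h

Extent of reaction ξ = 0.456 × 18.5 = 8.436 mol/s
Reaction term: ξ·ΔH°_rxn = 8.436 × -53.2 = -448.8 kJ/s
Sensible, feed 179→25 °C: -156.41 kJ/s
Outlet flows (mol/s): A 10.064, B 8.436
Sensible, products 25→144 °C: 120.66 kJ/s
Q = ΔH = -484.54 kJ/s = -484.54 kW
Heat removed = 1744.4 MJ/h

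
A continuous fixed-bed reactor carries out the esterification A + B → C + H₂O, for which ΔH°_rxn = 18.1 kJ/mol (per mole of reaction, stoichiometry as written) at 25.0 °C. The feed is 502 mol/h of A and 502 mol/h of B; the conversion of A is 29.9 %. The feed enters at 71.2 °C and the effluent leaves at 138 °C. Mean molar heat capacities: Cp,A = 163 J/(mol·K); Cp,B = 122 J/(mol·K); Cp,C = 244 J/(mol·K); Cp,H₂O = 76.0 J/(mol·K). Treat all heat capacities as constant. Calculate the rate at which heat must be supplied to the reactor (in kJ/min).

Extent of reaction ξ = 0.299 × 502 = 150.1 mol/h
Reaction term: ξ·ΔH°_rxn = 150.1 × 18.1 = 2716.8 kJ/h
Sensible, feed 71.2→25 °C: -6609.8 kJ/h
Outlet flows (mol/h): A 351.9, B 351.9, C 150.1, H₂O 150.1
Sensible, products 25→138 °C: 16761 kJ/h
Q = ΔH = 12867 kJ/h = 3.5743 kW
Heat supplied = 214.46 kJ/min

Q_in = 214 kJ/min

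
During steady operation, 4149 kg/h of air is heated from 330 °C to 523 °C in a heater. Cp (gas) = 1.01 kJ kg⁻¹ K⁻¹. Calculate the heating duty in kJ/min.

Q = ṁ·Cp·ΔT = 4149 × 1.01 × (523 − 330) = 808760 kJ/h
Converting: 808760 / 3600 s = 224.66 kW
Heating duty = 13479 kJ/min

Q = 13500 kJ/min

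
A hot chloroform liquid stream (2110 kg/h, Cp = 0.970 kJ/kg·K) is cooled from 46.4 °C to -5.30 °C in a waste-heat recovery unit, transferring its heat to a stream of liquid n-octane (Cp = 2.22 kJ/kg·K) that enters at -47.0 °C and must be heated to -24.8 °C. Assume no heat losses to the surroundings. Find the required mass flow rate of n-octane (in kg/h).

ṁ_c = 2150 kg/h

Heat released by hot stream: Q = 2110 × 0.970 × (46.4 − -5.30) = 105810 kJ/h
Energy balance on cold side (adiabatic exchanger): Q = ṁ_c·Cp_c·(T_c,out − T_c,in)
ṁ_c = 105810 / [2.22 × (-24.8 − -47.0)] = 2147 kg/h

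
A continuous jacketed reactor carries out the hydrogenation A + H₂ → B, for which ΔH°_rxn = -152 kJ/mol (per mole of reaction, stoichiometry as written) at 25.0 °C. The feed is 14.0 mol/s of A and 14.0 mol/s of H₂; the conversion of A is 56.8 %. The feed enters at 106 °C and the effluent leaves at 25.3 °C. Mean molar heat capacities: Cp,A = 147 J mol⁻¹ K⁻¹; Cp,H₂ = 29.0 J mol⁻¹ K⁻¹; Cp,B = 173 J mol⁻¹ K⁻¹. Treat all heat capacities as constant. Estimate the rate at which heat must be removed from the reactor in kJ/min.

Extent of reaction ξ = 0.568 × 14.0 = 7.952 mol/s
Reaction term: ξ·ΔH°_rxn = 7.952 × -152 = -1208.7 kJ/s
Sensible, feed 106→25 °C: -199.58 kJ/s
Outlet flows (mol/s): A 6.048, H₂ 6.048, B 7.952
Sensible, products 25→25.3 °C: 0.73204 kJ/s
Q = ΔH = -1407.6 kJ/s = -1407.6 kW
Heat removed = 84453 kJ/min

Q_out = 84500 kJ/min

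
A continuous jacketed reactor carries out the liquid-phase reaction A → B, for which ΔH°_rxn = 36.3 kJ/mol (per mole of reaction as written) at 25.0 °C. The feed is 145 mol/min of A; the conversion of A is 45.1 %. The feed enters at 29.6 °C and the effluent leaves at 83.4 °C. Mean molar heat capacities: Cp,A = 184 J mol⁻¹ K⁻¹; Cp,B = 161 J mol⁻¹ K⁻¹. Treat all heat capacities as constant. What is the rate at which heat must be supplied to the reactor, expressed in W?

Extent of reaction ξ = 0.451 × 145 = 65.395 mol/min
Reaction term: ξ·ΔH°_rxn = 65.395 × 36.3 = 2373.8 kJ/min
Sensible, feed 29.6→25 °C: -122.73 kJ/min
Outlet flows (mol/min): A 79.605, B 65.395
Sensible, products 25→83.4 °C: 1470.3 kJ/min
Q = ΔH = 3721.4 kJ/min = 62.023 kW
Heat supplied = 62023 W

Q_in = 62000 W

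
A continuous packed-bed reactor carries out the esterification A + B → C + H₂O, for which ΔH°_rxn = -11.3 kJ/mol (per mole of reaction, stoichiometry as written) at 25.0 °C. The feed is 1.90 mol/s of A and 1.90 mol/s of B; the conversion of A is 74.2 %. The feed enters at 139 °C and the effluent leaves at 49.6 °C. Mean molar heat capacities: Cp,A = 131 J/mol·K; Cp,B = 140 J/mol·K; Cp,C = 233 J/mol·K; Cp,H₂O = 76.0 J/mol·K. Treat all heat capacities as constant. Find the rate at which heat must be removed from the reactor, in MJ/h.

Extent of reaction ξ = 0.742 × 1.90 = 1.4098 mol/s
Reaction term: ξ·ΔH°_rxn = 1.4098 × -11.3 = -15.931 kJ/s
Sensible, feed 139→25 °C: -58.699 kJ/s
Outlet flows (mol/s): A 0.4902, B 0.4902, C 1.4098, H₂O 1.4098
Sensible, products 25→49.6 °C: 13.984 kJ/s
Q = ΔH = -60.645 kJ/s = -60.645 kW
Heat removed = 218.32 MJ/h

Q_out = 218 MJ/h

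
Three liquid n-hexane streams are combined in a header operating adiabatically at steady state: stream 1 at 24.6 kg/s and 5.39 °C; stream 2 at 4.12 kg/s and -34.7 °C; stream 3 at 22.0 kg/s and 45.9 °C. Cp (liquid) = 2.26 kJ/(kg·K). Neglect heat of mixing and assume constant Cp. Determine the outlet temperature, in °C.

Adiabatic, steady state ⇒ Σ ṁᵢCp,ᵢ(T_out − Tᵢ) = 0
T_out = Σ ṁᵢCp,ᵢTᵢ / Σ ṁᵢCp,ᵢ
      = 2258.7 / 114.63 = 19.705 °C

T_out = 19.7 °C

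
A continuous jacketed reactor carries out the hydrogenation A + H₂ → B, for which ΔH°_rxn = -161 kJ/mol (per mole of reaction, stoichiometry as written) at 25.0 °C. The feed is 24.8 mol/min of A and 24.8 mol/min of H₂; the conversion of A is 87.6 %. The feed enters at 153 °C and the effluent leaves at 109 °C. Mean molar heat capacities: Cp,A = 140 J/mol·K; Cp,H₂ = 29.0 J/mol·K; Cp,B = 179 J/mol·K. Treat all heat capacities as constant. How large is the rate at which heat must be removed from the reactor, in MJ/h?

Extent of reaction ξ = 0.876 × 24.8 = 21.725 mol/min
Reaction term: ξ·ΔH°_rxn = 21.725 × -161 = -3497.7 kJ/min
Sensible, feed 153→25 °C: -536.47 kJ/min
Outlet flows (mol/min): A 3.0752, H₂ 3.0752, B 21.725
Sensible, products 25→109 °C: 370.31 kJ/min
Q = ΔH = -3663.9 kJ/min = -61.064 kW
Heat removed = 219.83 MJ/h

Q_out = 220 MJ/h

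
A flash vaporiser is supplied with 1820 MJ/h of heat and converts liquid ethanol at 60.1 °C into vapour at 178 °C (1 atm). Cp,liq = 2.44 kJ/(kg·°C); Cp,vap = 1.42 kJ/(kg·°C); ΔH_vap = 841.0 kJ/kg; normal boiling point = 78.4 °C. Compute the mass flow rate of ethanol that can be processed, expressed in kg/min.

ṁ = 29.5 kg/min

Δh = 2.44×(78.4−60.1) + 841.0 + 1.42×(178−78.4) = 1027.1 kJ/kg
Q = 1820 MJ/h = 505.56 kJ/s = 30333 kJ/min
ṁ = Q/Δh = 30333 / 1027.1 = 29.533 kg/min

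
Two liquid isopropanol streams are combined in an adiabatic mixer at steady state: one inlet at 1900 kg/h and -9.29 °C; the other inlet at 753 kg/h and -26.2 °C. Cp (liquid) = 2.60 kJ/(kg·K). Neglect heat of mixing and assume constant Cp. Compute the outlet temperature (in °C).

Adiabatic, steady state ⇒ Σ ṁᵢCp,ᵢ(T_out − Tᵢ) = 0
T_out = Σ ṁᵢCp,ᵢTᵢ / Σ ṁᵢCp,ᵢ
      = -97187 / 6897.8 = -14.09 °C

T_out = -14.1 °C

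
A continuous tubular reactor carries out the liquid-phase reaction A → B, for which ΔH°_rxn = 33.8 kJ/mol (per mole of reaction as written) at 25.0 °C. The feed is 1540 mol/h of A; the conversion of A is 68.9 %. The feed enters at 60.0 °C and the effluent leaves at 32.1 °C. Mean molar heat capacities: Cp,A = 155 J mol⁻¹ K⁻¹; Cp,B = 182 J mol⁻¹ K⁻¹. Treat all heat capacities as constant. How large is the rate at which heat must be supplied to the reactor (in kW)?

Q_in = 8.17 kW

Extent of reaction ξ = 0.689 × 1540 = 1061.1 mol/h
Reaction term: ξ·ΔH°_rxn = 1061.1 × 33.8 = 35864 kJ/h
Sensible, feed 60.0→25 °C: -8354.5 kJ/h
Outlet flows (mol/h): A 478.94, B 1061.1
Sensible, products 25→32.1 °C: 1898.2 kJ/h
Q = ΔH = 29408 kJ/h = 8.1688 kW
Heat supplied = 8.1688 kW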